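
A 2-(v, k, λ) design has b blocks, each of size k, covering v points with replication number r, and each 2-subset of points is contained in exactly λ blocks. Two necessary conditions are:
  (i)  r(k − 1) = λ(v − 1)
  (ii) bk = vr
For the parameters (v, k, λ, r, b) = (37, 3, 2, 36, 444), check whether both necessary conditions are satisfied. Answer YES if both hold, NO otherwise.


Condition (i): r(k − 1) = 36·2 = 72; λ(v − 1) = 2·36 = 72. Match? YES.
Condition (ii): bk = 444·3 = 1332; vr = 37·36 = 1332. Match? YES.
Both conditions hold? YES.

YES


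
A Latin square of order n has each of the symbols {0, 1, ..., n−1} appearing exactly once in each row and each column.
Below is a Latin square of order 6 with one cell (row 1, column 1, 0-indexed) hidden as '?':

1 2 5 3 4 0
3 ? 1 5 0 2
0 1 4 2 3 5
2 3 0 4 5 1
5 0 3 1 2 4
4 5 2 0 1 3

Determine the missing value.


Row 1 contains symbols [0, 1, 2, 3, 5] — missing [4].
Column 1 contains symbols [0, 1, 2, 3, 5] — missing [4].
The missing symbol must appear in both missing sets; intersection = [4].
Therefore the hidden value is 4.

Missing value = 4.


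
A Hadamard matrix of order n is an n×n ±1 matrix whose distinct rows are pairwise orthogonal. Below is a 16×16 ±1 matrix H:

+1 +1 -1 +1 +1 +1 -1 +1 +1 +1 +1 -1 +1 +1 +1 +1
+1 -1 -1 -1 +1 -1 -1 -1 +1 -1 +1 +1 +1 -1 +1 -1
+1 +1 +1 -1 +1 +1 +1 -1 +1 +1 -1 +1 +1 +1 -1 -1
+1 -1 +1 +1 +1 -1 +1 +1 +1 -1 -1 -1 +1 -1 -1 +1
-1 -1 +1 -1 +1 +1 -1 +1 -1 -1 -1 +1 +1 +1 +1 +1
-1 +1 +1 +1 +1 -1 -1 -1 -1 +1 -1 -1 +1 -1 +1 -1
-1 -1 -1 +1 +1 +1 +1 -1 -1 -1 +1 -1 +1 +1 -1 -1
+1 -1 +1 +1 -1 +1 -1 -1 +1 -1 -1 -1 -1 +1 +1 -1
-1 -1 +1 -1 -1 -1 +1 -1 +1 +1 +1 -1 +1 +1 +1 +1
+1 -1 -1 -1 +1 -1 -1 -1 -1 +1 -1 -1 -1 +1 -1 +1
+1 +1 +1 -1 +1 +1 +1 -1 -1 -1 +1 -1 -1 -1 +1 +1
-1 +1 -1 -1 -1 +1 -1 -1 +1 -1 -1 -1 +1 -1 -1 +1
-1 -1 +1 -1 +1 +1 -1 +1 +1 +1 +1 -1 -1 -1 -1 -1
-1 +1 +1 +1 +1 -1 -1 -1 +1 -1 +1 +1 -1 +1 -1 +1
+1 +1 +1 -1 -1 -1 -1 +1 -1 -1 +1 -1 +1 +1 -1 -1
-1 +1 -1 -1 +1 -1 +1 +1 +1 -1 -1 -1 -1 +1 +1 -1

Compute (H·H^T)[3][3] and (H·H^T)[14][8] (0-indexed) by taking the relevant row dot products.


Row 3 of H: [1, -1, 1, 1, 1, -1, 1, 1, 1, -1, -1, -1, 1, -1, -1, 1].
Row 8 of H: [-1, -1, 1, -1, -1, -1, 1, -1, 1, 1, 1, -1, 1, 1, 1, 1].
Row 14 of H: [1, 1, 1, -1, -1, -1, -1, 1, -1, -1, 1, -1, 1, 1, -1, -1].
(H·H^T)[3][3] = Σ_j H[3][j]·H[3][j] = (1)² + (-1)² + (1)² + (1)² + (1)² + (-1)² + (1)² + (1)² + (1)² + (-1)² + (-1)² + (-1)² + (1)² + (-1)² + (-1)² + (1)² = 1 + 1 + 1 + 1 + 1 + 1 + 1 + 1 + 1 + 1 + 1 + 1 + 1 + 1 + 1 + 1 = 16.
(H·H^T)[14][8] = Σ_j H[14][j]·H[8][j] = (1)·(-1) + (1)·(-1) + (1)·(1) + (-1)·(-1) + (-1)·(-1) + (-1)·(-1) + (-1)·(1) + (1)·(-1) + (-1)·(1) + (-1)·(1) + (1)·(1) + (-1)·(-1) + (1)·(1) + (1)·(1) + (-1)·(1) + (-1)·(1) = -1 + -1 + 1 + 1 + 1 + 1 + -1 + -1 + -1 + -1 + 1 + 1 + 1 + 1 + -1 + -1 = 0.
So rows 14 and 8 are orthogonal; the diagonal entry equals n = 16.

(3,3) entry = 16; (14,8) entry = 0.


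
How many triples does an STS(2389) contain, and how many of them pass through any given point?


An STS(v) is a 2-(v, 3, 1) BIBD: block size k = 3, λ = 1.
Replication: r(k − 1) = λ(v − 1) ⇒ r·2 = 2389 − 1 = 2388 ⇒ r = 1194.
Block count: b = v(v − 1)/6 = 2389·2388/6 = 5704932/6 = 950822.
(Check via bk = vr: 950822·3 = 2852466 = 2389·1194 = 2852466 ✓.)

r = 1194, b = 950822.


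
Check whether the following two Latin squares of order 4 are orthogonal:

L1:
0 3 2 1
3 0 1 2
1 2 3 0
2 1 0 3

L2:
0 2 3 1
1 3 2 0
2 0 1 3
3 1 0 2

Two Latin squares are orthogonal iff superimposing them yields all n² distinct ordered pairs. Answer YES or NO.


Form the n² = 16 superimposed pairs (L1[i][j], L2[i][j]), row by row (rows and columns indexed from 0):
row 0: (0,0) (3,2) (2,3) (1,1)
row 1: (3,1) (0,3) (1,2) (2,0)
row 2: (1,2) (2,0) (3,1) (0,3)
row 3: (2,3) (1,1) (0,0) (3,2)
Orthogonality requires all 16 pairs distinct.
But the pair (1,2) repeats: cell (1,2) has L1 = 1, L2 = 2, and cell (2,0) has L1 = 1, L2 = 2.
A repeated pair means some other pair never occurs (only 8 distinct pairs out of 16), so the squares are not orthogonal.
Conclusion: NO.

NO


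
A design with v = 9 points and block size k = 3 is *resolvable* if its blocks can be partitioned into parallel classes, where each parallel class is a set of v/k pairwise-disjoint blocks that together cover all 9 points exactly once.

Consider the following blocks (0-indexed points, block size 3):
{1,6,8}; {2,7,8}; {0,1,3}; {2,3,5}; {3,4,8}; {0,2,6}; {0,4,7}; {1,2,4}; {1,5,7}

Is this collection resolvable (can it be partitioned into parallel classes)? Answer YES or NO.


v = 9, block size k = 3, number of blocks = 9.
For resolvability, blocks must partition into parallel classes of size v/k = 3.
Total blocks must therefore be a multiple of 3: 9 = 3·3 + 0 ⇒ divisible ✓.
Consider block {2,7,8}. The only other block(s) in the collection disjoint from it are {0,1,3} — just 1 block(s). Any parallel class containing {2,7,8} would need 2 other blocks each disjoint from it, so no parallel class of size 3 can contain {2,7,8}.
Since every block must belong to some parallel class in a resolution, the collection cannot be partitioned into parallel classes.
Resolvable? NO.

NO


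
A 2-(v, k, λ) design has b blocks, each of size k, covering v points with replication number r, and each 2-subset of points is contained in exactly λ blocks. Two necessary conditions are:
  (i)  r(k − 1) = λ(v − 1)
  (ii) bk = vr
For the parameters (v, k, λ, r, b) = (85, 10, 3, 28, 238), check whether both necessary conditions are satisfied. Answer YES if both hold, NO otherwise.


Condition (i): r(k − 1) = 28·9 = 252; λ(v − 1) = 3·84 = 252. Match? YES.
Condition (ii): bk = 238·10 = 2380; vr = 85·28 = 2380. Match? YES.
Both conditions hold? YES.

YES


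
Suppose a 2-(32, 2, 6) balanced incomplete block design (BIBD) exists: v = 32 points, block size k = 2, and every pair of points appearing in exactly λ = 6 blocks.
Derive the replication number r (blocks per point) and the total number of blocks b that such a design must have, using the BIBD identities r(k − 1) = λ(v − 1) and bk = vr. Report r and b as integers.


Any 2-(v, k, λ) BIBD satisfies two necessary conditions:
  (i)  Each point sits in r blocks, and counting incidences through any fixed point gives r(k − 1) = λ(v − 1), so r = λ(v − 1)/(k − 1).
  (ii) Total incidences bk = vr, so b = vr/k.
Step 1: r = λ(v − 1)/(k − 1) = 6·(32 − 1)/(2 − 1) = 6·31/1 = 186/1 = 186.
Step 2: b = vr/k = 32·186/2 = 5952/2 = 2976.
Check integrality: r = 186 ∈ Z ✓, b = 2976 ∈ Z ✓.
(These identities are necessary conditions: they determine r and b for any design with these parameters, but do not by themselves prove that one exists.)

r = 186, b = 2976.


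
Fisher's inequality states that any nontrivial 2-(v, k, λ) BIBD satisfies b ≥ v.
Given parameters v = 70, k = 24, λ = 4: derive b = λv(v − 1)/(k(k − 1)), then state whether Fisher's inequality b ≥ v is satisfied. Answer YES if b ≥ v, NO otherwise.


b = λv(v − 1)/(k(k − 1)) = 4·70·69/(24·23) = 19320/552 = 35.
Compare with v = 70: b < v, so Fisher's inequality fails.

NO


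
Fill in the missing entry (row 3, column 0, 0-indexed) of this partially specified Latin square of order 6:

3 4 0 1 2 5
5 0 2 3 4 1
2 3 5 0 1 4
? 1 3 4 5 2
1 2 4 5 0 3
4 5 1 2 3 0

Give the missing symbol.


Row 3 contains symbols [1, 2, 3, 4, 5] — missing [0].
Column 0 contains symbols [1, 2, 3, 4, 5] — missing [0].
The missing symbol must appear in both missing sets; intersection = [0].
Therefore the hidden value is 0.

Missing value = 0.


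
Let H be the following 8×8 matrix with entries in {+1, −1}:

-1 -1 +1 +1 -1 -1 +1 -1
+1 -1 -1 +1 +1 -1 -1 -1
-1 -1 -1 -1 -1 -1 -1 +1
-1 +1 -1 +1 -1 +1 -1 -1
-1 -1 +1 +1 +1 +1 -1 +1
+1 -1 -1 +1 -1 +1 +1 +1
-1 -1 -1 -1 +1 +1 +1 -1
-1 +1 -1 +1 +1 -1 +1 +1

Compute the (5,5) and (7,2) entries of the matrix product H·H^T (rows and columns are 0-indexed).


Row 2 of H: [-1, -1, -1, -1, -1, -1, -1, 1].
Row 5 of H: [1, -1, -1, 1, -1, 1, 1, 1].
Row 7 of H: [-1, 1, -1, 1, 1, -1, 1, 1].
(H·H^T)[5][5] = Σ_j H[5][j]·H[5][j] = (1)² + (-1)² + (-1)² + (1)² + (-1)² + (1)² + (1)² + (1)² = 1 + 1 + 1 + 1 + 1 + 1 + 1 + 1 = 8.
(H·H^T)[7][2] = Σ_j H[7][j]·H[2][j] = (-1)·(-1) + (1)·(-1) + (-1)·(-1) + (1)·(-1) + (1)·(-1) + (-1)·(-1) + (1)·(-1) + (1)·(1) = 1 + -1 + 1 + -1 + -1 + 1 + -1 + 1 = 0.
So rows 7 and 2 are orthogonal; the diagonal entry equals n = 8.

(5,5) entry = 8; (7,2) entry = 0.


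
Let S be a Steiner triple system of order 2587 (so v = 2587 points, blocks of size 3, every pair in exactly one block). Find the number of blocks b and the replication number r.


An STS(v) is a 2-(v, 3, 1) BIBD: block size k = 3, λ = 1.
Replication: r(k − 1) = λ(v − 1) ⇒ r·2 = 2587 − 1 = 2586 ⇒ r = 1293.
Block count: bk = vr ⇒ b·3 = 2587·1293 = 3344991 ⇒ b = 1114997.
(Check via b = v(v − 1)/6 = 2587·2586/6 = 6689982/6 = 1114997.)

r = 1293, b = 1114997.


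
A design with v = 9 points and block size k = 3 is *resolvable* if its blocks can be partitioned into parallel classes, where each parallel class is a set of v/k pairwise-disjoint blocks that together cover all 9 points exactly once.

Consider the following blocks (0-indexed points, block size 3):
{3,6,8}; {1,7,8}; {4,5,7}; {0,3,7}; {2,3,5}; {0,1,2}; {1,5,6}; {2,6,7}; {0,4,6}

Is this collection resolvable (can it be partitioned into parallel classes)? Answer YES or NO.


v = 9, block size k = 3, number of blocks = 9.
For resolvability, blocks must partition into parallel classes of size v/k = 3.
Total blocks must therefore be a multiple of 3: 9 = 3·3 + 0 ⇒ divisible ✓.
Consider block {0,3,7}. The only other block(s) in the collection disjoint from it are {1,5,6} — just 1 block(s). Any parallel class containing {0,3,7} would need 2 other blocks each disjoint from it, so no parallel class of size 3 can contain {0,3,7}.
Since every block must belong to some parallel class in a resolution, the collection cannot be partitioned into parallel classes.
Resolvable? NO.

NO


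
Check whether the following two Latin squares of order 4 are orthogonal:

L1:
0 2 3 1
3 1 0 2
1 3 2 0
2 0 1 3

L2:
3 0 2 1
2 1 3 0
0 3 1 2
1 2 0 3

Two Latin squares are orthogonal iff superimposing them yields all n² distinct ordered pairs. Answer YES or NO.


Form the n² = 16 superimposed pairs (L1[i][j], L2[i][j]), row by row (rows and columns indexed from 0):
row 0: (0,3) (2,0) (3,2) (1,1)
row 1: (3,2) (1,1) (0,3) (2,0)
row 2: (1,0) (3,3) (2,1) (0,2)
row 3: (2,1) (0,2) (1,0) (3,3)
Orthogonality requires all 16 pairs distinct.
But the pair (3,2) repeats: cell (0,2) has L1 = 3, L2 = 2, and cell (1,0) has L1 = 3, L2 = 2.
A repeated pair means some other pair never occurs (only 8 distinct pairs out of 16), so the squares are not orthogonal.
Conclusion: NO.

NO


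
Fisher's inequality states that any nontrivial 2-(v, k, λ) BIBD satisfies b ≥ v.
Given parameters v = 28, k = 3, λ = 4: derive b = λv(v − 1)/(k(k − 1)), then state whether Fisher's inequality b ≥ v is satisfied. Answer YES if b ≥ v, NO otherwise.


b = λv(v − 1)/(k(k − 1)) = 4·28·27/(3·2) = 3024/6 = 504.
Compare with v = 28: b ≥ v, so Fisher's inequality holds.

YES


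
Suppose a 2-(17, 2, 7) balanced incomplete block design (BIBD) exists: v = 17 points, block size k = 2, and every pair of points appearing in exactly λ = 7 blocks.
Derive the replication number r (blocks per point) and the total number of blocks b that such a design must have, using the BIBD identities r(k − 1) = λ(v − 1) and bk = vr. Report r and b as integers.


Any 2-(v, k, λ) BIBD satisfies two necessary conditions:
  (i)  Each point sits in r blocks, and counting incidences through any fixed point gives r(k − 1) = λ(v − 1), so r = λ(v − 1)/(k − 1).
  (ii) Total incidences bk = vr, so b = vr/k.
Step 1: r = λ(v − 1)/(k − 1) = 7·(17 − 1)/(2 − 1) = 7·16/1 = 112/1 = 112.
Step 2: b = vr/k = 17·112/2 = 1904/2 = 952.
Check integrality: r = 112 ∈ Z ✓, b = 952 ∈ Z ✓.
(These identities are necessary conditions: they determine r and b for any design with these parameters, but do not by themselves prove that one exists.)

r = 112, b = 952.


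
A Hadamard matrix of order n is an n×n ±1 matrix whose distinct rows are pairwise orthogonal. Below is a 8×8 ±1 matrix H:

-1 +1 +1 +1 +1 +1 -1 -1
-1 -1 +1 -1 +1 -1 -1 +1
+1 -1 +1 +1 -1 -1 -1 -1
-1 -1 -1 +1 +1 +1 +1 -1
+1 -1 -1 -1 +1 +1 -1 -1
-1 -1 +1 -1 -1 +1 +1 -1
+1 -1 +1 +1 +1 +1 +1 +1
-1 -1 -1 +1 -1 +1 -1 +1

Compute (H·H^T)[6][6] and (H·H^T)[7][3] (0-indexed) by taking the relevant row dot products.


Row 3 of H: [-1, -1, -1, 1, 1, 1, 1, -1].
Row 6 of H: [1, -1, 1, 1, 1, 1, 1, 1].
Row 7 of H: [-1, -1, -1, 1, -1, 1, -1, 1].
(H·H^T)[6][6] = Σ_j H[6][j]·H[6][j] = (1)² + (-1)² + (1)² + (1)² + (1)² + (1)² + (1)² + (1)² = 1 + 1 + 1 + 1 + 1 + 1 + 1 + 1 = 8.
(H·H^T)[7][3] = Σ_j H[7][j]·H[3][j] = (-1)·(-1) + (-1)·(-1) + (-1)·(-1) + (1)·(1) + (-1)·(1) + (1)·(1) + (-1)·(1) + (1)·(-1) = 1 + 1 + 1 + 1 + -1 + 1 + -1 + -1 = 2.
Rows 7 and 3 are not orthogonal (dot product = 2 ≠ 0), so H is not a Hadamard matrix.

(6,6) entry = 8; (7,3) entry = 2.


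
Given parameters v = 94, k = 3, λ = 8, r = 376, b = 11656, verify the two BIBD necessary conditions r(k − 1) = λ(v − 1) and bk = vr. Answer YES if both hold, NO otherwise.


Condition (i): r(k − 1) = 376·2 = 752; λ(v − 1) = 8·93 = 744. Match? NO.
Condition (ii): bk = 11656·3 = 34968; vr = 94·376 = 35344. Match? NO.
Both conditions hold? NO.

NO


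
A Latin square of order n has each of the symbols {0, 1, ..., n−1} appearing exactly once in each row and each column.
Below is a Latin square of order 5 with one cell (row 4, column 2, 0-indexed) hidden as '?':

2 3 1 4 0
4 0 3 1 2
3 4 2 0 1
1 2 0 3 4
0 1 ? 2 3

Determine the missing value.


Row 4 contains symbols [0, 1, 2, 3] — missing [4].
Column 2 contains symbols [0, 1, 2, 3] — missing [4].
The missing symbol must appear in both missing sets; intersection = [4].
Therefore the hidden value is 4.

Missing value = 4.


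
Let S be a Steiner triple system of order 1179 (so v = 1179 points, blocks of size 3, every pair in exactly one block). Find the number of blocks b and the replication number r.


An STS(v) is a 2-(v, 3, 1) BIBD: block size k = 3, λ = 1.
Replication: r(k − 1) = λ(v − 1) ⇒ r·2 = 1179 − 1 = 1178 ⇒ r = 589.
Block count: bk = vr ⇒ b·3 = 1179·589 = 694431 ⇒ b = 231477.
(Check via b = v(v − 1)/6 = 1179·1178/6 = 1388862/6 = 231477.)

r = 589, b = 231477.


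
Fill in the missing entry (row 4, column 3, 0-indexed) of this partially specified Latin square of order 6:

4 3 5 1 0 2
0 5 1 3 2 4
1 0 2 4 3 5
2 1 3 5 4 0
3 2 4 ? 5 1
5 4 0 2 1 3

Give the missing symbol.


Row 4 contains symbols [1, 2, 3, 4, 5] — missing [0].
Column 3 contains symbols [1, 2, 3, 4, 5] — missing [0].
The missing symbol must appear in both missing sets; intersection = [0].
Therefore the hidden value is 0.

Missing value = 0.


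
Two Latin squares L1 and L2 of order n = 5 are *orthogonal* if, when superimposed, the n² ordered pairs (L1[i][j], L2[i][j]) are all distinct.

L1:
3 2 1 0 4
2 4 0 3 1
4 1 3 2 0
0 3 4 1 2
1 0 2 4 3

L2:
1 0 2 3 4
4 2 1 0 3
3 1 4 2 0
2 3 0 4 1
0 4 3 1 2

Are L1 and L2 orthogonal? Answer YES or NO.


Form the n² = 25 superimposed pairs (L1[i][j], L2[i][j]), row by row (rows and columns indexed from 0):
row 0: (3,1) (2,0) (1,2) (0,3) (4,4)
row 1: (2,4) (4,2) (0,1) (3,0) (1,3)
row 2: (4,3) (1,1) (3,4) (2,2) (0,0)
row 3: (0,2) (3,3) (4,0) (1,4) (2,1)
row 4: (1,0) (0,4) (2,3) (4,1) (3,2)
Orthogonality requires all 25 pairs distinct.
Check by first coordinate: for each symbol s of L1, list the L2 entries in the n cells where L1 = s; they must all differ.
  L1 = 0: L2 entries (in reading order) 3, 1, 0, 2, 4 — all 5 distinct ✓
  L1 = 1: L2 entries (in reading order) 2, 3, 1, 4, 0 — all 5 distinct ✓
  L1 = 2: L2 entries (in reading order) 0, 4, 2, 1, 3 — all 5 distinct ✓
  L1 = 3: L2 entries (in reading order) 1, 0, 4, 3, 2 — all 5 distinct ✓
  L1 = 4: L2 entries (in reading order) 4, 2, 3, 0, 1 — all 5 distinct ✓
Every symbol of L1 meets every symbol of L2 exactly once, so all 25 pairs are distinct (25 of 25).
Conclusion: YES.

YES


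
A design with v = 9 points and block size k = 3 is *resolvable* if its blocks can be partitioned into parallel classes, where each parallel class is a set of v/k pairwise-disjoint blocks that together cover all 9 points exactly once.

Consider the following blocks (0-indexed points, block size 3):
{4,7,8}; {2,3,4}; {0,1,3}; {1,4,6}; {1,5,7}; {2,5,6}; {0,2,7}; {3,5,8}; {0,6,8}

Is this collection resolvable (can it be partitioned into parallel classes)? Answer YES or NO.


v = 9, block size k = 3, number of blocks = 9.
For resolvability, blocks must partition into parallel classes of size v/k = 3.
Total blocks must therefore be a multiple of 3: 9 = 3·3 + 0 ⇒ divisible ✓.
Greedy packing gives 3 candidate class(es). Each should be a full parallel class (size 3, covers all 9 points).
  Class 1 (3 blocks): {4,7,8}; {0,1,3}; {2,5,6}. Points covered: [0, 1, 2, 3, 4, 5, 6, 7, 8].
  Class 2 (3 blocks): {2,3,4}; {1,5,7}; {0,6,8}. Points covered: [0, 1, 2, 3, 4, 5, 6, 7, 8].
  Class 3 (3 blocks): {1,4,6}; {0,2,7}; {3,5,8}. Points covered: [0, 1, 2, 3, 4, 5, 6, 7, 8].
All classes full (size 3)? YES. All classes cover every point? YES.
Resolvable? YES.

YES


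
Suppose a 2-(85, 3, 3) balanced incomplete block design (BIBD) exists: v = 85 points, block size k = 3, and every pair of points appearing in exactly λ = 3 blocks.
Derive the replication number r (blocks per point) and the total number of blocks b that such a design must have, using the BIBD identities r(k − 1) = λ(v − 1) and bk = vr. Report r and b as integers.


Any 2-(v, k, λ) BIBD satisfies two necessary conditions:
  (i)  Each point sits in r blocks, and counting incidences through any fixed point gives r(k − 1) = λ(v − 1), so r = λ(v − 1)/(k − 1).
  (ii) Total incidences bk = vr, so b = vr/k.
Step 1: r = λ(v − 1)/(k − 1) = 3·(85 − 1)/(3 − 1) = 3·84/2 = 252/2 = 126.
Step 2: b = vr/k = 85·126/3 = 10710/3 = 3570.
Check integrality: r = 126 ∈ Z ✓, b = 3570 ∈ Z ✓.
(These identities are necessary conditions: they determine r and b for any design with these parameters, but do not by themselves prove that one exists.)

r = 126, b = 3570.


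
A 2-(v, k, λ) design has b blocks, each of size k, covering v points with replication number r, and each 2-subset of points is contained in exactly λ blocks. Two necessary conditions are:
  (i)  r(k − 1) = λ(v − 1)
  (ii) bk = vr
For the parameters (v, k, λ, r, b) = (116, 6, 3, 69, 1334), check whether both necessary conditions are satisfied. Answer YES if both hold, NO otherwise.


Condition (i): r(k − 1) = 69·5 = 345; λ(v − 1) = 3·115 = 345. Match? YES.
Condition (ii): bk = 1334·6 = 8004; vr = 116·69 = 8004. Match? YES.
Both conditions hold? YES.

YES


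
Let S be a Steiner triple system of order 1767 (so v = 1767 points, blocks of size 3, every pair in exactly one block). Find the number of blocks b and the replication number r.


An STS(v) is a 2-(v, 3, 1) BIBD: block size k = 3, λ = 1.
Replication: r(k − 1) = λ(v − 1) ⇒ r·2 = 1767 − 1 = 1766 ⇒ r = 883.
Block count: b = v(v − 1)/6 = 1767·1766/6 = 3120522/6 = 520087.

r = 883, b = 520087.


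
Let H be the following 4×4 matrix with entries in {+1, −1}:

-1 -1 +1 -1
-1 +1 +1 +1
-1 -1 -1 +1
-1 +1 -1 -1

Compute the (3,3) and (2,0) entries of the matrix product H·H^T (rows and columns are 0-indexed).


Row 0 of H: [-1, -1, 1, -1].
Row 2 of H: [-1, -1, -1, 1].
Row 3 of H: [-1, 1, -1, -1].
(H·H^T)[3][3] = Σ_j H[3][j]·H[3][j] = (-1)² + (1)² + (-1)² + (-1)² = 1 + 1 + 1 + 1 = 4.
(H·H^T)[2][0] = Σ_j H[2][j]·H[0][j] = (-1)·(-1) + (-1)·(-1) + (-1)·(1) + (1)·(-1) = 1 + 1 + -1 + -1 = 0.
So rows 2 and 0 are orthogonal; the diagonal entry equals n = 4.

(3,3) entry = 4; (2,0) entry = 0.


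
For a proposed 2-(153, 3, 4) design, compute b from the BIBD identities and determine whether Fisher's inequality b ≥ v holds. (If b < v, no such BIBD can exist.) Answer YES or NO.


b = λv(v − 1)/(k(k − 1)) = 4·153·152/(3·2) = 93024/6 = 15504.
Compare with v = 153: b ≥ v, so Fisher's inequality holds.

YES


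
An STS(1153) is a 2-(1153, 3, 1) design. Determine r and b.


An STS(v) is a 2-(v, 3, 1) BIBD: block size k = 3, λ = 1.
Replication: r(k − 1) = λ(v − 1) ⇒ r·2 = 1153 − 1 = 1152 ⇒ r = 576.
Block count: bk = vr ⇒ b·3 = 1153·576 = 664128 ⇒ b = 221376.

r = 576, b = 221376.


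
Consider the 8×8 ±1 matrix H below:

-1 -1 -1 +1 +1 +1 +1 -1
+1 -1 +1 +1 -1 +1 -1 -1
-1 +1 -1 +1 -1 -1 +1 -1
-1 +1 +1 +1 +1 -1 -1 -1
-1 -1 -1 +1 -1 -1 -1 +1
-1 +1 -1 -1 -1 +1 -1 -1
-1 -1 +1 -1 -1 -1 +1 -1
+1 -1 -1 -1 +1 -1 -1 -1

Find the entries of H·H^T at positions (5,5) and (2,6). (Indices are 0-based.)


Row 2 of H: [-1, 1, -1, 1, -1, -1, 1, -1].
Row 5 of H: [-1, 1, -1, -1, -1, 1, -1, -1].
Row 6 of H: [-1, -1, 1, -1, -1, -1, 1, -1].
(H·H^T)[5][5] = Σ_j H[5][j]·H[5][j] = (-1)² + (1)² + (-1)² + (-1)² + (-1)² + (1)² + (-1)² + (-1)² = 1 + 1 + 1 + 1 + 1 + 1 + 1 + 1 = 8.
(H·H^T)[2][6] = Σ_j H[2][j]·H[6][j] = (-1)·(-1) + (1)·(-1) + (-1)·(1) + (1)·(-1) + (-1)·(-1) + (-1)·(-1) + (1)·(1) + (-1)·(-1) = 1 + -1 + -1 + -1 + 1 + 1 + 1 + 1 = 2.
Rows 2 and 6 are not orthogonal (dot product = 2 ≠ 0), so H is not a Hadamard matrix.

(5,5) entry = 8; (2,6) entry = 2.


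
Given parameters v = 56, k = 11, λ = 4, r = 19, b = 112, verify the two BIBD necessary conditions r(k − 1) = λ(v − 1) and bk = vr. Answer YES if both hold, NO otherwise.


Condition (i): r(k − 1) = 19·10 = 190; λ(v − 1) = 4·55 = 220. Match? NO.
Condition (ii): bk = 112·11 = 1232; vr = 56·19 = 1064. Match? NO.
Both conditions hold? NO.

NO


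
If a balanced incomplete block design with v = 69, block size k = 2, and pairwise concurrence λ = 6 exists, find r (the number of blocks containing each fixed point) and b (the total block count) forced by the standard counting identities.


Any 2-(v, k, λ) BIBD satisfies two necessary conditions:
  (i)  Each point sits in r blocks, and counting incidences through any fixed point gives r(k − 1) = λ(v − 1), so r = λ(v − 1)/(k − 1).
  (ii) Total incidences bk = vr, so b = vr/k.
Step 1: r = λ(v − 1)/(k − 1) = 6·(69 − 1)/(2 − 1) = 6·68/1 = 408/1 = 408.
Step 2: b = vr/k = 69·408/2 = 28152/2 = 14076.
Check integrality: r = 408 ∈ Z ✓, b = 14076 ∈ Z ✓.
(These identities are necessary conditions: they determine r and b for any design with these parameters, but do not by themselves prove that one exists.)

r = 408, b = 14076.


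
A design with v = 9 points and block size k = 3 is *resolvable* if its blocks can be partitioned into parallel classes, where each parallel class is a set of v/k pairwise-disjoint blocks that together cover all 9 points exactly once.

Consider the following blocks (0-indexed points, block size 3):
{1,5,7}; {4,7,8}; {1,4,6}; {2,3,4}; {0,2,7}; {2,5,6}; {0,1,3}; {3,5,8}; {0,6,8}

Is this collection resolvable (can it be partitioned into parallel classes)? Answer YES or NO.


v = 9, block size k = 3, number of blocks = 9.
For resolvability, blocks must partition into parallel classes of size v/k = 3.
Total blocks must therefore be a multiple of 3: 9 = 3·3 + 0 ⇒ divisible ✓.
Greedy packing gives 3 candidate class(es). Each should be a full parallel class (size 3, covers all 9 points).
  Class 1 (3 blocks): {1,5,7}; {2,3,4}; {0,6,8}. Points covered: [0, 1, 2, 3, 4, 5, 6, 7, 8].
  Class 2 (3 blocks): {4,7,8}; {2,5,6}; {0,1,3}. Points covered: [0, 1, 2, 3, 4, 5, 6, 7, 8].
  Class 3 (3 blocks): {1,4,6}; {0,2,7}; {3,5,8}. Points covered: [0, 1, 2, 3, 4, 5, 6, 7, 8].
All classes full (size 3)? YES. All classes cover every point? YES.
Resolvable? YES.

YES


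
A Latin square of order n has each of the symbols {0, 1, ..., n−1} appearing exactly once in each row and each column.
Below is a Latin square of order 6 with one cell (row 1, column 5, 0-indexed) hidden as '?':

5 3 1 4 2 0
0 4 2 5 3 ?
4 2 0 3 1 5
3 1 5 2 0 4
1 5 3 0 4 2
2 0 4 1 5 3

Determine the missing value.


Row 1 contains symbols [0, 2, 3, 4, 5] — missing [1].
Column 5 contains symbols [0, 2, 3, 4, 5] — missing [1].
The missing symbol must appear in both missing sets; intersection = [1].
Therefore the hidden value is 1.

Missing value = 1.


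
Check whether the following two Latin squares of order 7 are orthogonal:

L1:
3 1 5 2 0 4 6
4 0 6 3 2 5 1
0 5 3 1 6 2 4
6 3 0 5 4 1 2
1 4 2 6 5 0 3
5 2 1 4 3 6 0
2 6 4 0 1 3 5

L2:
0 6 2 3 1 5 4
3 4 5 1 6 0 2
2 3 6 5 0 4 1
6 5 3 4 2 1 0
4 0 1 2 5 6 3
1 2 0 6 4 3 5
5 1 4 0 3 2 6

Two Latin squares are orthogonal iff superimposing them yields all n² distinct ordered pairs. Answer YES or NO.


Form the n² = 49 superimposed pairs (L1[i][j], L2[i][j]), row by row (rows and columns indexed from 0):
row 0: (3,0) (1,6) (5,2) (2,3) (0,1) (4,5) (6,4)
row 1: (4,3) (0,4) (6,5) (3,1) (2,6) (5,0) (1,2)
row 2: (0,2) (5,3) (3,6) (1,5) (6,0) (2,4) (4,1)
row 3: (6,6) (3,5) (0,3) (5,4) (4,2) (1,1) (2,0)
row 4: (1,4) (4,0) (2,1) (6,2) (5,5) (0,6) (3,3)
row 5: (5,1) (2,2) (1,0) (4,6) (3,4) (6,3) (0,5)
row 6: (2,5) (6,1) (4,4) (0,0) (1,3) (3,2) (5,6)
Orthogonality requires all 49 pairs distinct.
Check by first coordinate: for each symbol s of L1, list the L2 entries in the n cells where L1 = s; they must all differ.
  L1 = 0: L2 entries (in reading order) 1, 4, 2, 3, 6, 5, 0 — all 7 distinct ✓
  L1 = 1: L2 entries (in reading order) 6, 2, 5, 1, 4, 0, 3 — all 7 distinct ✓
  L1 = 2: L2 entries (in reading order) 3, 6, 4, 0, 1, 2, 5 — all 7 distinct ✓
  L1 = 3: L2 entries (in reading order) 0, 1, 6, 5, 3, 4, 2 — all 7 distinct ✓
  L1 = 4: L2 entries (in reading order) 5, 3, 1, 2, 0, 6, 4 — all 7 distinct ✓
  L1 = 5: L2 entries (in reading order) 2, 0, 3, 4, 5, 1, 6 — all 7 distinct ✓
  L1 = 6: L2 entries (in reading order) 4, 5, 0, 6, 2, 3, 1 — all 7 distinct ✓
Every symbol of L1 meets every symbol of L2 exactly once, so all 49 pairs are distinct (49 of 49).
Conclusion: YES.

YES


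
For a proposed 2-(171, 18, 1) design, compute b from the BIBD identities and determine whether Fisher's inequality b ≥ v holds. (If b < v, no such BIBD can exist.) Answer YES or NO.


b = λv(v − 1)/(k(k − 1)) = 1·171·170/(18·17) = 29070/306 = 95.
Compare with v = 171: b < v, so Fisher's inequality fails.

NO


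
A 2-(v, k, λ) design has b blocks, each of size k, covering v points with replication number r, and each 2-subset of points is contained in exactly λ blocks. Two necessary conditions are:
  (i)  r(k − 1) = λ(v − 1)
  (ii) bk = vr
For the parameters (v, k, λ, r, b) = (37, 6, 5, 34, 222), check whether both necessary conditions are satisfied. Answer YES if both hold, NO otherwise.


Condition (i): r(k − 1) = 34·5 = 170; λ(v − 1) = 5·36 = 180. Match? NO.
Condition (ii): bk = 222·6 = 1332; vr = 37·34 = 1258. Match? NO.
Both conditions hold? NO.

NO


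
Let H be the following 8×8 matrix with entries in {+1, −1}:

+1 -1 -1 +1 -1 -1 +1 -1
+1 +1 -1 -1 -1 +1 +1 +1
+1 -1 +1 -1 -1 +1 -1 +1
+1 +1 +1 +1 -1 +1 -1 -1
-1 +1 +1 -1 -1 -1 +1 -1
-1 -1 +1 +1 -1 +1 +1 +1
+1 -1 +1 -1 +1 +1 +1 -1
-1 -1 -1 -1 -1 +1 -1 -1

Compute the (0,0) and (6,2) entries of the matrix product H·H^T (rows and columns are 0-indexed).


Row 0 of H: [1, -1, -1, 1, -1, -1, 1, -1].
Row 2 of H: [1, -1, 1, -1, -1, 1, -1, 1].
Row 6 of H: [1, -1, 1, -1, 1, 1, 1, -1].
(H·H^T)[0][0] = Σ_j H[0][j]·H[0][j] = (1)² + (-1)² + (-1)² + (1)² + (-1)² + (-1)² + (1)² + (-1)² = 1 + 1 + 1 + 1 + 1 + 1 + 1 + 1 = 8.
(H·H^T)[6][2] = Σ_j H[6][j]·H[2][j] = (1)·(1) + (-1)·(-1) + (1)·(1) + (-1)·(-1) + (1)·(-1) + (1)·(1) + (1)·(-1) + (-1)·(1) = 1 + 1 + 1 + 1 + -1 + 1 + -1 + -1 = 2.
Rows 6 and 2 are not orthogonal (dot product = 2 ≠ 0), so H is not a Hadamard matrix.

(0,0) entry = 8; (6,2) entry = 2.


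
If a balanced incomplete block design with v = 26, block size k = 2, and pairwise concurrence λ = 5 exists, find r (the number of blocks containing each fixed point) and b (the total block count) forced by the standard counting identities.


Any 2-(v, k, λ) BIBD satisfies two necessary conditions:
  (i)  Each point sits in r blocks, and counting incidences through any fixed point gives r(k − 1) = λ(v − 1), so r = λ(v − 1)/(k − 1).
  (ii) Total incidences bk = vr, so b = vr/k.
Step 1: r = λ(v − 1)/(k − 1) = 5·(26 − 1)/(2 − 1) = 5·25/1 = 125/1 = 125.
Step 2: b = vr/k = 26·125/2 = 3250/2 = 1625.
Check integrality: r = 125 ∈ Z ✓, b = 1625 ∈ Z ✓.
(These identities are necessary conditions: they determine r and b for any design with these parameters, but do not by themselves prove that one exists.)

r = 125, b = 1625.


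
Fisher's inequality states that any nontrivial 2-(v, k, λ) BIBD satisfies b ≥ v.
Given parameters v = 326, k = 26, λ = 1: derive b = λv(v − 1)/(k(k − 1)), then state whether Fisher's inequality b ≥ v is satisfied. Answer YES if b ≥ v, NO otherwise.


r = λ(v − 1)/(k − 1) = 1·325/25 = 13.
b = vr/k = 326·13/26 = 163.
Fisher's inequality: b ≥ v ⇔ 163 ≥ 326? NO.

NO


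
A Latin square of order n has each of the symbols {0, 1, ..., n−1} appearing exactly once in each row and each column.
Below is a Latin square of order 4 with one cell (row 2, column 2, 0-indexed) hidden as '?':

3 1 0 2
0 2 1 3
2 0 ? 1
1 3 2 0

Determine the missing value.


Row 2 contains symbols [0, 1, 2] — missing [3].
Column 2 contains symbols [0, 1, 2] — missing [3].
The missing symbol must appear in both missing sets; intersection = [3].
Therefore the hidden value is 3.

Missing value = 3.


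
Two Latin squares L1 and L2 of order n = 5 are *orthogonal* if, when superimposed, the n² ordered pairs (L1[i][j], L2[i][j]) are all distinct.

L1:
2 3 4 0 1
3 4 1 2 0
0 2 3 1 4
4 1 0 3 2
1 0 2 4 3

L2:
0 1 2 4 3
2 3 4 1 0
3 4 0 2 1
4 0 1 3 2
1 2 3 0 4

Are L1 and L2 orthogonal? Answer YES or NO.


Form the n² = 25 superimposed pairs (L1[i][j], L2[i][j]), row by row (rows and columns indexed from 0):
row 0: (2,0) (3,1) (4,2) (0,4) (1,3)
row 1: (3,2) (4,3) (1,4) (2,1) (0,0)
row 2: (0,3) (2,4) (3,0) (1,2) (4,1)
row 3: (4,4) (1,0) (0,1) (3,3) (2,2)
row 4: (1,1) (0,2) (2,3) (4,0) (3,4)
Orthogonality requires all 25 pairs distinct.
Check by first coordinate: for each symbol s of L1, list the L2 entries in the n cells where L1 = s; they must all differ.
  L1 = 0: L2 entries (in reading order) 4, 0, 3, 1, 2 — all 5 distinct ✓
  L1 = 1: L2 entries (in reading order) 3, 4, 2, 0, 1 — all 5 distinct ✓
  L1 = 2: L2 entries (in reading order) 0, 1, 4, 2, 3 — all 5 distinct ✓
  L1 = 3: L2 entries (in reading order) 1, 2, 0, 3, 4 — all 5 distinct ✓
  L1 = 4: L2 entries (in reading order) 2, 3, 1, 4, 0 — all 5 distinct ✓
Every symbol of L1 meets every symbol of L2 exactly once, so all 25 pairs are distinct (25 of 25).
Conclusion: YES.

YES


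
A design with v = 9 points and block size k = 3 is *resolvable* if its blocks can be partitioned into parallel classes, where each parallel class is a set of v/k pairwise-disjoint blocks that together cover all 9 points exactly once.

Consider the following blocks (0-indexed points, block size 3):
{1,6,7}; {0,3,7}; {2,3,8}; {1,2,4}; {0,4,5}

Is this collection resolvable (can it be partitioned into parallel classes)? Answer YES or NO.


v = 9, block size k = 3, number of blocks = 5.
For resolvability, blocks must partition into parallel classes of size v/k = 3.
Total blocks must therefore be a multiple of 3: 5 = 3·1 + 2 ⇒ not divisible ✗.
Resolvable? NO.

NO


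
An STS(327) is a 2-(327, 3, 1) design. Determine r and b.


An STS(v) is a 2-(v, 3, 1) BIBD: block size k = 3, λ = 1.
Replication: r(k − 1) = λ(v − 1) ⇒ r·2 = 327 − 1 = 326 ⇒ r = 163.
Block count: bk = vr ⇒ b·3 = 327·163 = 53301 ⇒ b = 17767.
(Check via b = v(v − 1)/6 = 327·326/6 = 106602/6 = 17767.)

r = 163, b = 17767.


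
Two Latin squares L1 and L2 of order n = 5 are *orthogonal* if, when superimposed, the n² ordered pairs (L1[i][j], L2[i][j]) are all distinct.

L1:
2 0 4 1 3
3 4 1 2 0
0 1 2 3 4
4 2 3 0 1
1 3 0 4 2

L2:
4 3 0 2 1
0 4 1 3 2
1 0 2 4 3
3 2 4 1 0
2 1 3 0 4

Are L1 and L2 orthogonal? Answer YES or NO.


Form the n² = 25 superimposed pairs (L1[i][j], L2[i][j]), row by row (rows and columns indexed from 0):
row 0: (2,4) (0,3) (4,0) (1,2) (3,1)
row 1: (3,0) (4,4) (1,1) (2,3) (0,2)
row 2: (0,1) (1,0) (2,2) (3,4) (4,3)
row 3: (4,3) (2,2) (3,4) (0,1) (1,0)
row 4: (1,2) (3,1) (0,3) (4,0) (2,4)
Orthogonality requires all 25 pairs distinct.
But the pair (4,3) repeats: cell (2,4) has L1 = 4, L2 = 3, and cell (3,0) has L1 = 4, L2 = 3.
A repeated pair means some other pair never occurs (only 15 distinct pairs out of 25), so the squares are not orthogonal.
Conclusion: NO.

NO


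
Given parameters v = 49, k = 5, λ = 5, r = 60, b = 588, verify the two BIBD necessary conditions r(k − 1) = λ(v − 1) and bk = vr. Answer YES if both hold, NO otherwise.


Condition (i): r(k − 1) = 60·4 = 240; λ(v − 1) = 5·48 = 240. Match? YES.
Condition (ii): bk = 588·5 = 2940; vr = 49·60 = 2940. Match? YES.
Both conditions hold? YES.

YES


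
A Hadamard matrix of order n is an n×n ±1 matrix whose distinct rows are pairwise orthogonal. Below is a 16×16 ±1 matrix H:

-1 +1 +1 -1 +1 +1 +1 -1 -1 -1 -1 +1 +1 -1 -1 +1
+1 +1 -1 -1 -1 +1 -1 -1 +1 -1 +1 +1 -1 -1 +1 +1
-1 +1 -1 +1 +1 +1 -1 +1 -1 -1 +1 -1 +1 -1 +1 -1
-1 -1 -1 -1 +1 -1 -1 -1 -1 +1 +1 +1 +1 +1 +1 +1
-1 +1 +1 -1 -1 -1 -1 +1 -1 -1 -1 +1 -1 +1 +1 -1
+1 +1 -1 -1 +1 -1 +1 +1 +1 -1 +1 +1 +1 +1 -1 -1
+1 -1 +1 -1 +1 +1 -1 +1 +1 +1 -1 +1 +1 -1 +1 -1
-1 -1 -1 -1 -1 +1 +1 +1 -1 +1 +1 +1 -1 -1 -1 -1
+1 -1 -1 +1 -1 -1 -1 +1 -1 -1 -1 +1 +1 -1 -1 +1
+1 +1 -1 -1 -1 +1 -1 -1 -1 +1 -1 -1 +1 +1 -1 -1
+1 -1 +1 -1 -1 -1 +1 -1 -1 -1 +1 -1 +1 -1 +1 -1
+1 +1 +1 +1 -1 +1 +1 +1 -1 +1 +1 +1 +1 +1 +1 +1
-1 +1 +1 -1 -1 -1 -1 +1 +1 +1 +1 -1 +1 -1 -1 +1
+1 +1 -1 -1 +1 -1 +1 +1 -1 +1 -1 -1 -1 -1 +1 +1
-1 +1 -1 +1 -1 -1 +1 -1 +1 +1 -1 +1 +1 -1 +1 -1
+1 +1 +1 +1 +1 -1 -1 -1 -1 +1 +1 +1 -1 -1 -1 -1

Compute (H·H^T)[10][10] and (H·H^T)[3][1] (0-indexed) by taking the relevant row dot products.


Row 1 of H: [1, 1, -1, -1, -1, 1, -1, -1, 1, -1, 1, 1, -1, -1, 1, 1].
Row 3 of H: [-1, -1, -1, -1, 1, -1, -1, -1, -1, 1, 1, 1, 1, 1, 1, 1].
Row 10 of H: [1, -1, 1, -1, -1, -1, 1, -1, -1, -1, 1, -1, 1, -1, 1, -1].
(H·H^T)[10][10] = Σ_j H[10][j]·H[10][j] = (1)² + (-1)² + (1)² + (-1)² + (-1)² + (-1)² + (1)² + (-1)² + (-1)² + (-1)² + (1)² + (-1)² + (1)² + (-1)² + (1)² + (-1)² = 1 + 1 + 1 + 1 + 1 + 1 + 1 + 1 + 1 + 1 + 1 + 1 + 1 + 1 + 1 + 1 = 16.
(H·H^T)[3][1] = Σ_j H[3][j]·H[1][j] = (-1)·(1) + (-1)·(1) + (-1)·(-1) + (-1)·(-1) + (1)·(-1) + (-1)·(1) + (-1)·(-1) + (-1)·(-1) + (-1)·(1) + (1)·(-1) + (1)·(1) + (1)·(1) + (1)·(-1) + (1)·(-1) + (1)·(1) + (1)·(1) = -1 + -1 + 1 + 1 + -1 + -1 + 1 + 1 + -1 + -1 + 1 + 1 + -1 + -1 + 1 + 1 = 0.
So rows 3 and 1 are orthogonal; the diagonal entry equals n = 16.

(10,10) entry = 16; (3,1) entry = 0.


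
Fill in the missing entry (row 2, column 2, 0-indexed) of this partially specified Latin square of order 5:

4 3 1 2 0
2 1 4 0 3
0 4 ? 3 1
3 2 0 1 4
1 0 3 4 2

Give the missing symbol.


Row 2 contains symbols [0, 1, 3, 4] — missing [2].
Column 2 contains symbols [0, 1, 3, 4] — missing [2].
The missing symbol must appear in both missing sets; intersection = [2].
Therefore the hidden value is 2.

Missing value = 2.


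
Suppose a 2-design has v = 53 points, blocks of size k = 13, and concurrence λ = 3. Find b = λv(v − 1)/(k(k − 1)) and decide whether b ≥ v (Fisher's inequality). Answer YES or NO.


r = λ(v − 1)/(k − 1) = 3·52/12 = 13.
b = vr/k = 53·13/13 = 53.
Fisher's inequality: b ≥ v ⇔ 53 ≥ 53? YES.

YES


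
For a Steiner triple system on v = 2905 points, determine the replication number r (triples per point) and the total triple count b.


An STS(v) is a 2-(v, 3, 1) BIBD: block size k = 3, λ = 1.
Replication: r(k − 1) = λ(v − 1) ⇒ r·2 = 2905 − 1 = 2904 ⇒ r = 1452.
Block count: b = v(v − 1)/6 = 2905·2904/6 = 8436120/6 = 1406020.

r = 1452, b = 1406020.


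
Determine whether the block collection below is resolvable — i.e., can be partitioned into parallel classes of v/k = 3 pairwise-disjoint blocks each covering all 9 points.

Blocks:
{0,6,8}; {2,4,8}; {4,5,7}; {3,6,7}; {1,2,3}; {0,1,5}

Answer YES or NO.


v = 9, block size k = 3, number of blocks = 6.
For resolvability, blocks must partition into parallel classes of size v/k = 3.
Total blocks must therefore be a multiple of 3: 6 = 3·2 + 0 ⇒ divisible ✓.
Greedy packing gives 2 candidate class(es). Each should be a full parallel class (size 3, covers all 9 points).
  Class 1 (3 blocks): {0,6,8}; {4,5,7}; {1,2,3}. Points covered: [0, 1, 2, 3, 4, 5, 6, 7, 8].
  Class 2 (3 blocks): {2,4,8}; {3,6,7}; {0,1,5}. Points covered: [0, 1, 2, 3, 4, 5, 6, 7, 8].
All classes full (size 3)? YES. All classes cover every point? YES.
Resolvable? YES.

YES


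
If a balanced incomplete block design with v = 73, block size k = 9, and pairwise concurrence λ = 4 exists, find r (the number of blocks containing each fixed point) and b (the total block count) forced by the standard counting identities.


Any 2-(v, k, λ) BIBD satisfies two necessary conditions:
  (i)  Each point sits in r blocks, and counting incidences through any fixed point gives r(k − 1) = λ(v − 1), so r = λ(v − 1)/(k − 1).
  (ii) Total incidences bk = vr, so b = vr/k.
Step 1: r = λ(v − 1)/(k − 1) = 4·(73 − 1)/(9 − 1) = 4·72/8 = 288/8 = 36.
Step 2: b = vr/k = 73·36/9 = 2628/9 = 292.
Check integrality: r = 36 ∈ Z ✓, b = 292 ∈ Z ✓.
(These identities are necessary conditions: they determine r and b for any design with these parameters, but do not by themselves prove that one exists.)

r = 36, b = 292.


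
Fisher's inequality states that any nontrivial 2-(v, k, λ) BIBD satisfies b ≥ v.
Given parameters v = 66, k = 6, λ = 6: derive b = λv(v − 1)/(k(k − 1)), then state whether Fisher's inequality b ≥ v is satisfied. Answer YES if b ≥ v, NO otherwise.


b = λv(v − 1)/(k(k − 1)) = 6·66·65/(6·5) = 25740/30 = 858.
Compare with v = 66: b ≥ v, so Fisher's inequality holds.

YES


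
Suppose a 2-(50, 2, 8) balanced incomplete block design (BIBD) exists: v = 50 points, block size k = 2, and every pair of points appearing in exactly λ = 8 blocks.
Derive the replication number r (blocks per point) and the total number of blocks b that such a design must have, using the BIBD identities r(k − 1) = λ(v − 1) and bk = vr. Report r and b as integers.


Any 2-(v, k, λ) BIBD satisfies two necessary conditions:
  (i)  Each point sits in r blocks, and counting incidences through any fixed point gives r(k − 1) = λ(v − 1), so r = λ(v − 1)/(k − 1).
  (ii) Total incidences bk = vr, so b = vr/k.
Step 1: r = λ(v − 1)/(k − 1) = 8·(50 − 1)/(2 − 1) = 8·49/1 = 392/1 = 392.
Step 2: b = vr/k = 50·392/2 = 19600/2 = 9800.
Check integrality: r = 392 ∈ Z ✓, b = 9800 ∈ Z ✓.
(These identities are necessary conditions: they determine r and b for any design with these parameters, but do not by themselves prove that one exists.)

r = 392, b = 9800.


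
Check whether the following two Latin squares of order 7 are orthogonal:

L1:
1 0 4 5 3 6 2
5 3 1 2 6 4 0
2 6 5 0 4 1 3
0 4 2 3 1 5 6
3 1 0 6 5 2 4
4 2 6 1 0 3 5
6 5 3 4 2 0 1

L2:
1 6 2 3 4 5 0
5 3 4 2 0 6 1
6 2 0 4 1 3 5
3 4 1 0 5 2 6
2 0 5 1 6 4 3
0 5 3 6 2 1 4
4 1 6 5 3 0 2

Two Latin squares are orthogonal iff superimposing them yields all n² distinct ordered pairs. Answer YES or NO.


Form the n² = 49 superimposed pairs (L1[i][j], L2[i][j]), row by row (rows and columns indexed from 0):
row 0: (1,1) (0,6) (4,2) (5,3) (3,4) (6,5) (2,0)
row 1: (5,5) (3,3) (1,4) (2,2) (6,0) (4,6) (0,1)
row 2: (2,6) (6,2) (5,0) (0,4) (4,1) (1,3) (3,5)
row 3: (0,3) (4,4) (2,1) (3,0) (1,5) (5,2) (6,6)
row 4: (3,2) (1,0) (0,5) (6,1) (5,6) (2,4) (4,3)
row 5: (4,0) (2,5) (6,3) (1,6) (0,2) (3,1) (5,4)
row 6: (6,4) (5,1) (3,6) (4,5) (2,3) (0,0) (1,2)
Orthogonality requires all 49 pairs distinct.
Check by first coordinate: for each symbol s of L1, list the L2 entries in the n cells where L1 = s; they must all differ.
  L1 = 0: L2 entries (in reading order) 6, 1, 4, 3, 5, 2, 0 — all 7 distinct ✓
  L1 = 1: L2 entries (in reading order) 1, 4, 3, 5, 0, 6, 2 — all 7 distinct ✓
  L1 = 2: L2 entries (in reading order) 0, 2, 6, 1, 4, 5, 3 — all 7 distinct ✓
  L1 = 3: L2 entries (in reading order) 4, 3, 5, 0, 2, 1, 6 — all 7 distinct ✓
  L1 = 4: L2 entries (in reading order) 2, 6, 1, 4, 3, 0, 5 — all 7 distinct ✓
  L1 = 5: L2 entries (in reading order) 3, 5, 0, 2, 6, 4, 1 — all 7 distinct ✓
  L1 = 6: L2 entries (in reading order) 5, 0, 2, 6, 1, 3, 4 — all 7 distinct ✓
Every symbol of L1 meets every symbol of L2 exactly once, so all 49 pairs are distinct (49 of 49).
Conclusion: YES.

YES
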